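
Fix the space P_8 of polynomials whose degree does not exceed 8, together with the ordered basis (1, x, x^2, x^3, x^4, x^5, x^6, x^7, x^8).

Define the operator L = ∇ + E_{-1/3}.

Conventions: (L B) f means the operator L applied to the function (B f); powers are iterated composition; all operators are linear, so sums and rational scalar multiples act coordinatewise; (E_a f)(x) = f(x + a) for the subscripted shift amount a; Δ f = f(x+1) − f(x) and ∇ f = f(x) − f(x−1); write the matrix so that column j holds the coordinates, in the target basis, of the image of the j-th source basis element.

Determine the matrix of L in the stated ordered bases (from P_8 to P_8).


the matrix is [[1, 2/3, -8/9, 26/27, -80/81, 242/243, -728/729, 2186/2187, -6560/6561]; [0, 1, 4/3, -8/3, 104/27, -400/81, 484/81, -5096/729, 17488/2187]; [0, 0, 1, 2, -16/3, 260/27, -400/27, 1694/81, -20384/729]; [0, 0, 0, 1, 8/3, -80/9, 520/27, -2800/81, 13552/243]; [0, 0, 0, 0, 1, 10/3, -40/3, 910/27, -5600/81]; [0, 0, 0, 0, 0, 1, 4, -56/3, 1456/27]; [0, 0, 0, 0, 0, 0, 1, 14/3, -224/9]; [0, 0, 0, 0, 0, 0, 0, 1, 16/3]; [0, 0, 0, 0, 0, 0, 0, 0, 1]] (rows listed top to bottom)

image of 1: 1
image of x: x + 2/3
image of x^2: x^2 + (4/3)x - 8/9
image of x^3: x^3 + 2x^2 - (8/3)x + 26/27
image of x^4: x^4 + (8/3)x^3 - (16/3)x^2 + (104/27)x - 80/81
image of x^5: x^5 + (10/3)x^4 - (80/9)x^3 + (260/27)x^2 - (400/81)x + 242/243
image of x^6: x^6 + 4x^5 - (40/3)x^4 + (520/27)x^3 - (400/27)x^2 + (484/81)x - 728/729
image of x^7: x^7 + (14/3)x^6 - (56/3)x^5 + (910/27)x^4 - (2800/81)x^3 + (1694/81)x^2 - (5096/729)x + 2186/2187
image of x^8: x^8 + (16/3)x^7 - (224/9)x^6 + (1456/27)x^5 - (5600/81)x^4 + (13552/243)x^3 - (20384/729)x^2 + (17488/2187)x - 6560/6561
each image's coordinates form column j of the matrix


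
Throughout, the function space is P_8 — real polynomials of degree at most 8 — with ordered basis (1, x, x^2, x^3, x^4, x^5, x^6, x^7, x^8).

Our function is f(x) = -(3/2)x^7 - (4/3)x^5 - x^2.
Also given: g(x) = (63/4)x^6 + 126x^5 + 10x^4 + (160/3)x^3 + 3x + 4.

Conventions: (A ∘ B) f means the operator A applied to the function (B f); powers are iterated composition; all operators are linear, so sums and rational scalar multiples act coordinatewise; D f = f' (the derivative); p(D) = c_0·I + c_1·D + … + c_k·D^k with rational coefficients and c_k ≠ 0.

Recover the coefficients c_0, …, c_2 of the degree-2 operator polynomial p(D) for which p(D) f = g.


c_0 = 0, c_1 = -3/2, c_2 = -2

D^0 f = -(3/2)x^7 - (4/3)x^5 - x^2
D^1 f = -(21/2)x^6 - (20/3)x^4 - 2x
D^2 f = -63x^5 - (80/3)x^3 - 2
matching coefficients of g against c_0 f + c_1 Df + … from the top degree down determines the c_i
solution: c_0 = 0, c_1 = -3/2, c_2 = -2


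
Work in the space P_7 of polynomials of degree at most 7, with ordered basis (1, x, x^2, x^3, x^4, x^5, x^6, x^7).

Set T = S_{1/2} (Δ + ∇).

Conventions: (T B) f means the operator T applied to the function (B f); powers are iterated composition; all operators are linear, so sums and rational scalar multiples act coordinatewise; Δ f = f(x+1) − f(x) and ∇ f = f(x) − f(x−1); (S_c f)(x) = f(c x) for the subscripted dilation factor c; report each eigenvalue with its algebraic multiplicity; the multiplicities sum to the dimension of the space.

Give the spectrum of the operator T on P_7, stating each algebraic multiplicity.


λ = 0 (multiplicity 8)

image of 1: 0
image of x: 2
image of x^2: 2x
image of x^3: (3/2)x^2 + 2
image of x^4: x^3 + 4x
image of x^5: (5/8)x^4 + 5x^2 + 2
image of x^6: (3/8)x^5 + 5x^3 + 6x
image of x^7: (7/32)x^6 + (35/8)x^4 + (21/2)x^2 + 2
the matrix is upper triangular; its diagonal is (0, 0, 0, 0, 0, 0, 0, 0)
for a triangular matrix the eigenvalues are the diagonal entries, with algebraic multiplicity their repetition count


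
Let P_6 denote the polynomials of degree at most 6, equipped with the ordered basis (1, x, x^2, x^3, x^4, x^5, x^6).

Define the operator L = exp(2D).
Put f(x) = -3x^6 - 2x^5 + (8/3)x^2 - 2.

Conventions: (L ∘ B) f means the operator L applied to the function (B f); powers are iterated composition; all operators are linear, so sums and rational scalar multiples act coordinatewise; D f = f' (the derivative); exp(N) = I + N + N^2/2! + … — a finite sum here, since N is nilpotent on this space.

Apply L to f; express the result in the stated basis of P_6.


the result is g(x) = -3x^6 - 38x^5 - 200x^4 - 560x^3 - (2632/3)x^2 - (2176/3)x - 742/3

order-1 term: -36x^5 - 20x^4 + (32/3)x
order-2 term: -180x^4 - 80x^3 + 32/3
order-3 term: -480x^3 - 160x^2
order-4 term: -720x^2 - 160x
order-5 term: -576x - 64
order-6 term: -192
the series for exp(2D) f terminates at order 6
exp(2D) f = -3x^6 - 38x^5 - 200x^4 - 560x^3 - (2632/3)x^2 - (2176/3)x - 742/3


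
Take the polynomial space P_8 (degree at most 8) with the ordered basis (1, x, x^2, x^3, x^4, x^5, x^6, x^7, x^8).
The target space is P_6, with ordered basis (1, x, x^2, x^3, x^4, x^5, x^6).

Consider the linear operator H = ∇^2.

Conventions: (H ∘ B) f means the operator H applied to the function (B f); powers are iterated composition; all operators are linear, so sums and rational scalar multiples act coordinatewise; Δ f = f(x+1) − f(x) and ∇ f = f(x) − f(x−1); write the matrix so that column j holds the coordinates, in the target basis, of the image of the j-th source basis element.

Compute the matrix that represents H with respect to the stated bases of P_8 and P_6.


the matrix is [[0, 0, 2, -6, 14, -30, 62, -126, 254]; [0, 0, 0, 6, -24, 70, -180, 434, -1008]; [0, 0, 0, 0, 12, -60, 210, -630, 1736]; [0, 0, 0, 0, 0, 20, -120, 490, -1680]; [0, 0, 0, 0, 0, 0, 30, -210, 980]; [0, 0, 0, 0, 0, 0, 0, 42, -336]; [0, 0, 0, 0, 0, 0, 0, 0, 56]] (rows listed top to bottom)

image of 1: 0
image of x: 0
image of x^2: 2
image of x^3: 6x - 6
image of x^4: 12x^2 - 24x + 14
image of x^5: 20x^3 - 60x^2 + 70x - 30
image of x^6: 30x^4 - 120x^3 + 210x^2 - 180x + 62
image of x^7: 42x^5 - 210x^4 + 490x^3 - 630x^2 + 434x - 126
image of x^8: 56x^6 - 336x^5 + 980x^4 - 1680x^3 + 1736x^2 - 1008x + 254
each image's coordinates form column j of the matrix


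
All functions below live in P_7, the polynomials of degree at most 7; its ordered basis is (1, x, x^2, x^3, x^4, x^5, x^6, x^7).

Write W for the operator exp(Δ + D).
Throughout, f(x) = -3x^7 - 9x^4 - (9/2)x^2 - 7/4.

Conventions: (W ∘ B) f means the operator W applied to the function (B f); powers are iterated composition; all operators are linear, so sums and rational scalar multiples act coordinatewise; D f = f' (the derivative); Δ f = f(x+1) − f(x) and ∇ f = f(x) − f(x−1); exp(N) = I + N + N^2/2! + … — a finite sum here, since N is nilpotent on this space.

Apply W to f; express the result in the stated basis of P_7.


order-1 term: -42x^6 - 63x^5 - 105x^4 - 177x^3 - 117x^2 - 75x - 33/2
order-2 term: -252x^5 - 630x^4 - 1155x^3 - 1476x^2 - 993x - 327
order-3 term: -840x^4 - 2520x^3 - 4410x^2 - 4383x - 1833
order-4 term: -1680x^3 - 5040x^2 - 7140x - 4134
order-5 term: -2016x^2 - 5040x - 4200
order-6 term: -1344x - 2016
order-7 term: -384
the series for exp(Δ + D) f terminates at order 7
exp(Δ + D) f = -3x^7 - 42x^6 - 315x^5 - 1584x^4 - 5532x^3 - (26127/2)x^2 - 18975x - 51649/4

g(x) = -3x^7 - 42x^6 - 315x^5 - 1584x^4 - 5532x^3 - (26127/2)x^2 - 18975x - 51649/4


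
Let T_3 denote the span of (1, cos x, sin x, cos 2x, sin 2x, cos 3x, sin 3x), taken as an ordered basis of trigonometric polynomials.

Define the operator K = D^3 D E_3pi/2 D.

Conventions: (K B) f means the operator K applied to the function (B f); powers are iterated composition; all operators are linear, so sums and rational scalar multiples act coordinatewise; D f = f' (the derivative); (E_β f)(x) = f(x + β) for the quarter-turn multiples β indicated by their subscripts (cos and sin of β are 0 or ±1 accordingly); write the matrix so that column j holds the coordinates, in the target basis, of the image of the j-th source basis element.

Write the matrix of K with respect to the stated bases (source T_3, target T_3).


image of 1: 0
image of cos x: cos x
image of sin x: sin x
image of cos 2x: 32sin 2x
image of sin 2x: -32cos 2x
image of cos 3x: -243cos 3x
image of sin 3x: -243sin 3x
each image's coordinates form column j of the matrix

the matrix is [[0, 0, 0, 0, 0, 0, 0]; [0, 1, 0, 0, 0, 0, 0]; [0, 0, 1, 0, 0, 0, 0]; [0, 0, 0, 0, -32, 0, 0]; [0, 0, 0, 32, 0, 0, 0]; [0, 0, 0, 0, 0, -243, 0]; [0, 0, 0, 0, 0, 0, -243]] (rows listed top to bottom)


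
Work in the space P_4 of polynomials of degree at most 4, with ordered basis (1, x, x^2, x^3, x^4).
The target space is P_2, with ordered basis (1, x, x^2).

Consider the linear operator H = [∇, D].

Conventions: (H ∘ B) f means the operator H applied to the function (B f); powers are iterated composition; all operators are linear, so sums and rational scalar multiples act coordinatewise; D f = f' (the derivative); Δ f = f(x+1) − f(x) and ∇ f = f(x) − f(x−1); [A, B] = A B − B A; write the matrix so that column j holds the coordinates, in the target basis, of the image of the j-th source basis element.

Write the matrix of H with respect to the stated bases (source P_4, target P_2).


image of 1: 0
image of x: 0
image of x^2: 0
image of x^3: 0
image of x^4: 0
each image's coordinates form column j of the matrix

the matrix is [[0, 0, 0, 0, 0]; [0, 0, 0, 0, 0]; [0, 0, 0, 0, 0]] (rows listed top to bottom)


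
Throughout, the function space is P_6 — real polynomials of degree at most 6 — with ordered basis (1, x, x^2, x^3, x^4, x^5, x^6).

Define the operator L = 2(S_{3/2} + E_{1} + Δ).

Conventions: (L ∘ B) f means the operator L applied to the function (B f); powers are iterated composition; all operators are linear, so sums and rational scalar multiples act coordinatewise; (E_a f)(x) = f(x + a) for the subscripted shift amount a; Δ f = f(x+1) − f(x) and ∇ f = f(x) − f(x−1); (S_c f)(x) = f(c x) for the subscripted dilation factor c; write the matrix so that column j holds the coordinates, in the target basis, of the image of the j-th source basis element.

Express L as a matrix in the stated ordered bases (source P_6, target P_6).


image of 1: 4
image of x: 5x + 4
image of x^2: (13/2)x^2 + 8x + 4
image of x^3: (35/4)x^3 + 12x^2 + 12x + 4
image of x^4: (97/8)x^4 + 16x^3 + 24x^2 + 16x + 4
image of x^5: (275/16)x^5 + 20x^4 + 40x^3 + 40x^2 + 20x + 4
image of x^6: (793/32)x^6 + 24x^5 + 60x^4 + 80x^3 + 60x^2 + 24x + 4
each image's coordinates form column j of the matrix

the matrix is [[4, 4, 4, 4, 4, 4, 4]; [0, 5, 8, 12, 16, 20, 24]; [0, 0, 13/2, 12, 24, 40, 60]; [0, 0, 0, 35/4, 16, 40, 80]; [0, 0, 0, 0, 97/8, 20, 60]; [0, 0, 0, 0, 0, 275/16, 24]; [0, 0, 0, 0, 0, 0, 793/32]] (rows listed top to bottom)


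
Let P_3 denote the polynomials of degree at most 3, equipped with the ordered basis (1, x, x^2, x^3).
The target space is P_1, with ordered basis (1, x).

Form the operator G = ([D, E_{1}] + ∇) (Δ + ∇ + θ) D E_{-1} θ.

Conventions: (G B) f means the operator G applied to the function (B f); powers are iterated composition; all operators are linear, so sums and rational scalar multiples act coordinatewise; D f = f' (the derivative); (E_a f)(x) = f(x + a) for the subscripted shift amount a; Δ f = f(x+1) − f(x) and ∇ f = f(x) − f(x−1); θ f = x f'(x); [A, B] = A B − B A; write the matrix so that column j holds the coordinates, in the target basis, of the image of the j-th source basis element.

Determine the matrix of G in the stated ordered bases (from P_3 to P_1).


the matrix is [[0, 0, 4, 0]; [0, 0, 0, 36]] (rows listed top to bottom)

image of 1: 0
image of x: 0
image of x^2: 4
image of x^3: 36x
each image's coordinates form column j of the matrix


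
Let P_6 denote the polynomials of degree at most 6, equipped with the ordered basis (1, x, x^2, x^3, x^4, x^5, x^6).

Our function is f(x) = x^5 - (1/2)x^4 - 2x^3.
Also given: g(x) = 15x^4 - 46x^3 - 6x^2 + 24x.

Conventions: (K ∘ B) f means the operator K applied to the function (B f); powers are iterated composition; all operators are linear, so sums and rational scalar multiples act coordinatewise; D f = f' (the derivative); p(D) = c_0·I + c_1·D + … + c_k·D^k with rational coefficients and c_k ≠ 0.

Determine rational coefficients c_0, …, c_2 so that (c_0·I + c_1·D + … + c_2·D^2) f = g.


D^0 f = x^5 - (1/2)x^4 - 2x^3
D^1 f = 5x^4 - 2x^3 - 6x^2
D^2 f = 20x^3 - 6x^2 - 12x
matching coefficients of g against c_0 f + c_1 Df + … from the top degree down determines the c_i
solution: c_0 = 0, c_1 = 3, c_2 = -2

p(D) = 3·D − 2·D^2, i.e. c_0 = 0, c_1 = 3, c_2 = -2


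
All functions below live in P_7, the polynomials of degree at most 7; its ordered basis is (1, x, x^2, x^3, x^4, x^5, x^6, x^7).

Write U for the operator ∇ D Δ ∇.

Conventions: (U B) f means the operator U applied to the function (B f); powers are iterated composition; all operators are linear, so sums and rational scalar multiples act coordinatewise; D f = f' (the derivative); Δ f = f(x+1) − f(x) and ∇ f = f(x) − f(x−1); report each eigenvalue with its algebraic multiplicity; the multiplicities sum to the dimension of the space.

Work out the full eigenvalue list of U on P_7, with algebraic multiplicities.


λ = 0 (multiplicity 8)

image of 1: 0
image of x: 0
image of x^2: 0
image of x^3: 0
image of x^4: 24
image of x^5: 120x - 60
image of x^6: 360x^2 - 360x + 180
image of x^7: 840x^3 - 1260x^2 + 1260x - 420
the matrix is upper triangular; its diagonal is (0, 0, 0, 0, 0, 0, 0, 0)
for a triangular matrix the eigenvalues are the diagonal entries, with algebraic multiplicity their repetition count


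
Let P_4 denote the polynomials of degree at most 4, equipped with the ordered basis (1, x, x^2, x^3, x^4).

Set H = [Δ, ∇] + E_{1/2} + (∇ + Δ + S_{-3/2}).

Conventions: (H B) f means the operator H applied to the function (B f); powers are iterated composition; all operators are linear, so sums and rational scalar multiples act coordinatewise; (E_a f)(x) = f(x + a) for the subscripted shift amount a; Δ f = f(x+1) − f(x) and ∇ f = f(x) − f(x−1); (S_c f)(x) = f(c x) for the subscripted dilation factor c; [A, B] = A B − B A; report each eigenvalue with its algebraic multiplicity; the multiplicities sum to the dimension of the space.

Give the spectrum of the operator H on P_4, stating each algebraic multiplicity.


λ = -19/8 (multiplicity 1), λ = -1/2 (multiplicity 1), λ = 2 (multiplicity 1), λ = 13/4 (multiplicity 1), λ = 97/16 (multiplicity 1)

image of 1: 2
image of x: -(1/2)x + 5/2
image of x^2: (13/4)x^2 + 5x + 1/4
image of x^3: -(19/8)x^3 + (15/2)x^2 + (3/4)x + 17/8
image of x^4: (97/16)x^4 + 10x^3 + (3/2)x^2 + (17/2)x + 1/16
the matrix is upper triangular; its diagonal is (2, -1/2, 13/4, -19/8, 97/16)
for a triangular matrix the eigenvalues are the diagonal entries, with algebraic multiplicity their repetition count


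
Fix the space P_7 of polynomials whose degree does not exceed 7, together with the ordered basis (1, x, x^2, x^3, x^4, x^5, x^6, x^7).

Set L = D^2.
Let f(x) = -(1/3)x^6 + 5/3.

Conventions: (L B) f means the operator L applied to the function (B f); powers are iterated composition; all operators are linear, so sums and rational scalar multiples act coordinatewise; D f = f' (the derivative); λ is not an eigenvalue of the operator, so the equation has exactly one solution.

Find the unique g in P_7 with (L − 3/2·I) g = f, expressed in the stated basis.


the result is g(x) = (2/9)x^6 + (40/9)x^4 + (320/9)x^2 + 1250/27

write g with unknown coordinates in the stated basis and equate coefficients in (L − 3/2·I) g = f
solving from the highest basis element down gives g = (2/9)x^6 + (40/9)x^4 + (320/9)x^2 + 1250/27
check: L g = (20/3)x^4 + (160/3)x^2 + 640/9
so L g − 3/2·g = -(1/3)x^6 + 5/3 = f ✓


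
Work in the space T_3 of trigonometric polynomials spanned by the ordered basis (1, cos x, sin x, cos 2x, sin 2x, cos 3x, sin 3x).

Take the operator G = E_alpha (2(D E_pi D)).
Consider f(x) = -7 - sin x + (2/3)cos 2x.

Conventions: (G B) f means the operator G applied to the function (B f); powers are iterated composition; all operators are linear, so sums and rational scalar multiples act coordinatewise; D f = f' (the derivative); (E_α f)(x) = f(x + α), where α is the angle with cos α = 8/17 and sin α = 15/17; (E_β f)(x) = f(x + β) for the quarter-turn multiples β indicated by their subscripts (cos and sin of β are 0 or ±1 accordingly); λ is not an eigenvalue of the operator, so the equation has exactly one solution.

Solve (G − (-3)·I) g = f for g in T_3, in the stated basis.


g(x) = -7/3 + (30/317)cos x - (67/317)sin x + (862/17295)cos 2x - (256/5765)sin 2x

write g with unknown coordinates in the stated basis and equate coefficients in (G − (-3)·I) g = f
solving from the highest basis element down gives g = -7/3 + (30/317)cos x - (67/317)sin x + (862/17295)cos 2x - (256/5765)sin 2x
check: G g = -(90/317)cos x - (116/317)sin x + (8944/17295)cos 2x + (768/5765)sin 2x
so G g − (-3)·g = -7 - sin x + (2/3)cos 2x = f ✓


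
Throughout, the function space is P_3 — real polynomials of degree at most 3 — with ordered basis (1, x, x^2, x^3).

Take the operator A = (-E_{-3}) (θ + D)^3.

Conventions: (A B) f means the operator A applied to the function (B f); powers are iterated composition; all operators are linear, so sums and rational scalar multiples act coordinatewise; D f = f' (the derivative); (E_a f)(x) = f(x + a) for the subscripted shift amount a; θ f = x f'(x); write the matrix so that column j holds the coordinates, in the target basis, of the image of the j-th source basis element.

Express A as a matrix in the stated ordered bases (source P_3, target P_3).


image of 1: 0
image of x: -x + 2
image of x^2: -8x^2 + 34x - 36
image of x^3: -27x^3 + 186x^2 - 423x + 318
each image's coordinates form column j of the matrix

the matrix is [[0, 2, -36, 318]; [0, -1, 34, -423]; [0, 0, -8, 186]; [0, 0, 0, -27]] (rows listed top to bottom)


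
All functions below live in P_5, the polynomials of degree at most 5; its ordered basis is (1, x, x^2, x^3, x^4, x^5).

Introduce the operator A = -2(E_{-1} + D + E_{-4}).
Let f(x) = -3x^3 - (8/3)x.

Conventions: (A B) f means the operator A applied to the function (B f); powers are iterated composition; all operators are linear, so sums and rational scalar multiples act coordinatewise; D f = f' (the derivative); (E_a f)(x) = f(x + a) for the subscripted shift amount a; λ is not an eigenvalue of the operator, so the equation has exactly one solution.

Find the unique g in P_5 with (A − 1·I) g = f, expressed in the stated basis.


write g with unknown coordinates in the stated basis and equate coefficients in (A − 1·I) g = f
solving from the highest basis element down gives g = (3/5)x^3 + (72/25)x^2 - (934/375)x - 14942/1875
check: A g = -(12/5)x^3 + (72/25)x^2 - (1934/375)x - 14942/1875
so A g − 1·g = -3x^3 - (8/3)x = f ✓

the result is g(x) = (3/5)x^3 + (72/25)x^2 - (934/375)x - 14942/1875


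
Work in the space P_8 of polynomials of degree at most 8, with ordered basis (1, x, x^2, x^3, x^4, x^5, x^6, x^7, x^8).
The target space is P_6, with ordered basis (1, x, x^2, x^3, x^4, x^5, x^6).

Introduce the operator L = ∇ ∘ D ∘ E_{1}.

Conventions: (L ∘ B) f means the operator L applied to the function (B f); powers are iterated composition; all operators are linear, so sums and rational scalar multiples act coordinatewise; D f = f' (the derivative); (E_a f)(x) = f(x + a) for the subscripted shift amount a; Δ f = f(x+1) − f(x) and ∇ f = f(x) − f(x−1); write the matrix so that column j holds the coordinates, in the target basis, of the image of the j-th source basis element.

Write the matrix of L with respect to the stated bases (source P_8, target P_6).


image of 1: 0
image of x: 0
image of x^2: 2
image of x^3: 6x + 3
image of x^4: 12x^2 + 12x + 4
image of x^5: 20x^3 + 30x^2 + 20x + 5
image of x^6: 30x^4 + 60x^3 + 60x^2 + 30x + 6
image of x^7: 42x^5 + 105x^4 + 140x^3 + 105x^2 + 42x + 7
image of x^8: 56x^6 + 168x^5 + 280x^4 + 280x^3 + 168x^2 + 56x + 8
each image's coordinates form column j of the matrix

the matrix is [[0, 0, 2, 3, 4, 5, 6, 7, 8]; [0, 0, 0, 6, 12, 20, 30, 42, 56]; [0, 0, 0, 0, 12, 30, 60, 105, 168]; [0, 0, 0, 0, 0, 20, 60, 140, 280]; [0, 0, 0, 0, 0, 0, 30, 105, 280]; [0, 0, 0, 0, 0, 0, 0, 42, 168]; [0, 0, 0, 0, 0, 0, 0, 0, 56]] (rows listed top to bottom)


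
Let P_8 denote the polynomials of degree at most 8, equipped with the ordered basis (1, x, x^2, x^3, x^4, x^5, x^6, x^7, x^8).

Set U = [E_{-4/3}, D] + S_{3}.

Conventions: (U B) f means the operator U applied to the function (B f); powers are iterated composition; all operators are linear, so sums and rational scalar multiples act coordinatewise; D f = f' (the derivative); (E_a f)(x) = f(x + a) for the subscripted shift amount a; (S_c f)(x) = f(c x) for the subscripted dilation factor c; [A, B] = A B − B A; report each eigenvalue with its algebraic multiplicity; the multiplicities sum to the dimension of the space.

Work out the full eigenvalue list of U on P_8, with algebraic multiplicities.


λ = 1 (multiplicity 1), λ = 3 (multiplicity 1), λ = 9 (multiplicity 1), λ = 27 (multiplicity 1), λ = 81 (multiplicity 1), λ = 243 (multiplicity 1), λ = 729 (multiplicity 1), λ = 2187 (multiplicity 1), λ = 6561 (multiplicity 1)

image of 1: 1
image of x: 3x
image of x^2: 9x^2
image of x^3: 27x^3
image of x^4: 81x^4
image of x^5: 243x^5
image of x^6: 729x^6
image of x^7: 2187x^7
image of x^8: 6561x^8
the matrix is upper triangular; its diagonal is (1, 3, 9, 27, 81, 243, 729, 2187, 6561)
for a triangular matrix the eigenvalues are the diagonal entries, with algebraic multiplicity their repetition count


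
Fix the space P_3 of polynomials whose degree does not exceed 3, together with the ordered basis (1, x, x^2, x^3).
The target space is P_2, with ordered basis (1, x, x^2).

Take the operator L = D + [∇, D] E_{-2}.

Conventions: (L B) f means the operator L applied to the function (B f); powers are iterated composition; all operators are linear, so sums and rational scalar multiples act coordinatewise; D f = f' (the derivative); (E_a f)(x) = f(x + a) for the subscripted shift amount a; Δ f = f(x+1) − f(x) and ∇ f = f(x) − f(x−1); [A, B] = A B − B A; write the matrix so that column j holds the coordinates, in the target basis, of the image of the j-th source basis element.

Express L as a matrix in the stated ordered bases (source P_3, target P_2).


the matrix is [[0, 1, 0, 0]; [0, 0, 2, 0]; [0, 0, 0, 3]] (rows listed top to bottom)

image of 1: 0
image of x: 1
image of x^2: 2x
image of x^3: 3x^2
each image's coordinates form column j of the matrix


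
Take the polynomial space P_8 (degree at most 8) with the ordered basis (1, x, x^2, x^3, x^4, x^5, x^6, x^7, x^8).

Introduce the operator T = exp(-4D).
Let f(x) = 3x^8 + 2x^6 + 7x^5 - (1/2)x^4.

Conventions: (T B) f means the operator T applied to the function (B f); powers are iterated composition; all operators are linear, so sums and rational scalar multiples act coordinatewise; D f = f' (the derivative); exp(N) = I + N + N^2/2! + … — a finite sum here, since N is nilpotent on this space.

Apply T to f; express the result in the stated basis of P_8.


the result is g(x) = 3x^8 - 96x^7 + 1346x^6 - 10793x^5 + (108199/2)x^4 - 173464x^3 + 347216x^2 - 396416x + 197504

order-1 term: -96x^7 - 48x^5 - 140x^4 + 8x^3
order-2 term: 1344x^6 + 480x^4 + 1120x^3 - 48x^2
order-3 term: -10752x^5 - 2560x^3 - 4480x^2 + 128x
order-4 term: 53760x^4 + 7680x^2 + 8960x - 128
order-5 term: -172032x^3 - 12288x - 7168
order-6 term: 344064x^2 + 8192
order-7 term: -393216x
order-8 term: 196608
the series for exp(-4D) f terminates at order 8
exp(-4D) f = 3x^8 - 96x^7 + 1346x^6 - 10793x^5 + (108199/2)x^4 - 173464x^3 + 347216x^2 - 396416x + 197504


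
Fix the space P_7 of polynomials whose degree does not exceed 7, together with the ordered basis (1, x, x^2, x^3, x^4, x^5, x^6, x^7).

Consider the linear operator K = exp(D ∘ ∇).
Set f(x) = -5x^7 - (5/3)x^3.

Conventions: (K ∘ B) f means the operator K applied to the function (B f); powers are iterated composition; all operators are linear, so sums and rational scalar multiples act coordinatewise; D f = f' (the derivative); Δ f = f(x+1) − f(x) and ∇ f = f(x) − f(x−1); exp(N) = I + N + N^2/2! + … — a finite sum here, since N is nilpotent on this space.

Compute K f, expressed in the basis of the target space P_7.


order-1 term: -210x^5 + 525x^4 - 700x^3 + 525x^2 - 220x + 40
order-2 term: -2100x^3 + 6300x^2 - 7350x + 3150
order-3 term: -4200x + 6300
the series for exp(D ∘ ∇) f terminates at order 3
exp(D ∘ ∇) f = -5x^7 - 210x^5 + 525x^4 - (8405/3)x^3 + 6825x^2 - 11770x + 9490

the image equals g(x) = -5x^7 - 210x^5 + 525x^4 - (8405/3)x^3 + 6825x^2 - 11770x + 9490


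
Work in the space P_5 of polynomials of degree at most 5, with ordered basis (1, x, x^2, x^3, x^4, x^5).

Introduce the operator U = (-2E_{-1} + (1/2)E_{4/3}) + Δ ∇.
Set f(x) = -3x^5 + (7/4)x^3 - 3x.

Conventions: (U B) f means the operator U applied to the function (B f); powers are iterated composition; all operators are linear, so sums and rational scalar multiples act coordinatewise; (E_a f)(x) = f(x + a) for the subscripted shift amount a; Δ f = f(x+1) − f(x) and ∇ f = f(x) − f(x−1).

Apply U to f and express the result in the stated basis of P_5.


E_{-1} f = -3x^5 + 15x^4 - (113/4)x^3 + (99/4)x^2 - (51/4)x + 17/4
(-2E_{-1}) f = 6x^5 - 30x^4 + (113/2)x^3 - (99/2)x^2 + (51/2)x - 17/2
E_{4/3} f = -3x^5 - 20x^4 - (619/12)x^3 - (577/9)x^2 - (1109/27)x - 1012/81
((1/2)E_{4/3}) f = -(3/2)x^5 - 10x^4 - (619/24)x^3 - (577/18)x^2 - (1109/54)x - 506/81
(-2E_{-1} + (1/2)E_{4/3}) f = (9/2)x^5 - 40x^4 + (737/24)x^3 - (734/9)x^2 + (134/27)x - 2389/162
∇ f = -15x^4 + 30x^3 - (99/4)x^2 + (39/4)x - 17/4
Δ ∇ f = -60x^3 - (39/2)x
((-2E_{-1} + (1/2)E_{4/3}) + Δ ∇) f = (9/2)x^5 - 40x^4 - (703/24)x^3 - (734/9)x^2 - (785/54)x - 2389/162

g(x) = (9/2)x^5 - 40x^4 - (703/24)x^3 - (734/9)x^2 - (785/54)x - 2389/162


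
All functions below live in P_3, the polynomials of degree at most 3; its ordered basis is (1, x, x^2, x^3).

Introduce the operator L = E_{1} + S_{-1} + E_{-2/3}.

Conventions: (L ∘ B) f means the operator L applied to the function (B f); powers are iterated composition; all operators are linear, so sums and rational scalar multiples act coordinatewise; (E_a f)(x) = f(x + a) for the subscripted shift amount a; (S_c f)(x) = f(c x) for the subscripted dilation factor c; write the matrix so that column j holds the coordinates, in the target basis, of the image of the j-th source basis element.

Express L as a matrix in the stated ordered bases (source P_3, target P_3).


image of 1: 3
image of x: x + 1/3
image of x^2: 3x^2 + (2/3)x + 13/9
image of x^3: x^3 + x^2 + (13/3)x + 19/27
each image's coordinates form column j of the matrix

the matrix is [[3, 1/3, 13/9, 19/27]; [0, 1, 2/3, 13/3]; [0, 0, 3, 1]; [0, 0, 0, 1]] (rows listed top to bottom)


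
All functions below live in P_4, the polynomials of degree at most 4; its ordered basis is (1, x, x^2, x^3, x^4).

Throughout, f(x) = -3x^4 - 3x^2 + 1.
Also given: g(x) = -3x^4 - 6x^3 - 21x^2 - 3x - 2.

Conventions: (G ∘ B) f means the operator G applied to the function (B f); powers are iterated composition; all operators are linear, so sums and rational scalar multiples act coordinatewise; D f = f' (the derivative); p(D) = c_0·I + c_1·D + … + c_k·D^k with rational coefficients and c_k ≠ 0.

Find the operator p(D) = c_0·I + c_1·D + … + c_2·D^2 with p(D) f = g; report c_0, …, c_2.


D^0 f = -3x^4 - 3x^2 + 1
D^1 f = -12x^3 - 6x
D^2 f = -36x^2 - 6
matching coefficients of g against c_0 f + c_1 Df + … from the top degree down determines the c_i
solution: c_0 = 1, c_1 = 1/2, c_2 = 1/2

c_0 = 1, c_1 = 1/2, c_2 = 1/2


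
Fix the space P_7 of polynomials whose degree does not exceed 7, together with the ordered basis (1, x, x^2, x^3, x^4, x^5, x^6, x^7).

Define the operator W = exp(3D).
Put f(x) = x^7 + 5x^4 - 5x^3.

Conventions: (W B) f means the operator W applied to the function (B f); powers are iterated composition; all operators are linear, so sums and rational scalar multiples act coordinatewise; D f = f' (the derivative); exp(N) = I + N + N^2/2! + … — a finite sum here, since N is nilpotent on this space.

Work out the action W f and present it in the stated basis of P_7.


the result is g(x) = x^7 + 21x^6 + 189x^5 + 950x^4 + 2890x^3 + 5328x^2 + 5508x + 2457

order-1 term: 21x^6 + 60x^3 - 45x^2
order-2 term: 189x^5 + 270x^2 - 135x
order-3 term: 945x^4 + 540x - 135
order-4 term: 2835x^3 + 405
order-5 term: 5103x^2
order-6 term: 5103x
order-7 term: 2187
the series for exp(3D) f terminates at order 7
exp(3D) f = x^7 + 21x^6 + 189x^5 + 950x^4 + 2890x^3 + 5328x^2 + 5508x + 2457


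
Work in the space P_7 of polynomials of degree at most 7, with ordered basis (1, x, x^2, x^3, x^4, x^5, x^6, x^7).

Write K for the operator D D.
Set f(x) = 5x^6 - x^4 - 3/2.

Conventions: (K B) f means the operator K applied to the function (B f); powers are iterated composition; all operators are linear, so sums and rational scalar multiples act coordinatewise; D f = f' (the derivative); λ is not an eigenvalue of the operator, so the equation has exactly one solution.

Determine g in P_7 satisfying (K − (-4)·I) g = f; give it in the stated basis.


the result is g(x) = (5/4)x^6 - (77/8)x^4 + (231/8)x^2 - 237/16

write g with unknown coordinates in the stated basis and equate coefficients in (K − (-4)·I) g = f
solving from the highest basis element down gives g = (5/4)x^6 - (77/8)x^4 + (231/8)x^2 - 237/16
check: K g = (75/2)x^4 - (231/2)x^2 + 231/4
so K g − (-4)·g = 5x^6 - x^4 - 3/2 = f ✓


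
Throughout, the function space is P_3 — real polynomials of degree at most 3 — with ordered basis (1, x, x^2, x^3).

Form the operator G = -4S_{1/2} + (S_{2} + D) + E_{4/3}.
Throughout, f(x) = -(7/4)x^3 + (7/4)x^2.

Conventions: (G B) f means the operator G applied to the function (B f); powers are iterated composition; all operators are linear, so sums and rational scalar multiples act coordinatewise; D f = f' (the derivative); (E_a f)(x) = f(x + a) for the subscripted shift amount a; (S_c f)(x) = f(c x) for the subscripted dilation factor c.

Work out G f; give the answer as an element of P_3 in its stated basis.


S_{1/2} f = -(7/32)x^3 + (7/16)x^2
(-4S_{1/2}) f = (7/8)x^3 - (7/4)x^2
S_{2} f = -14x^3 + 7x^2
D f = -(21/4)x^2 + (7/2)x
(S_{2} + D) f = -14x^3 + (7/4)x^2 + (7/2)x
E_{4/3} f = -(7/4)x^3 - (21/4)x^2 - (14/3)x - 28/27
(-4S_{1/2} + (S_{2} + D) + E_{4/3}) f = -(119/8)x^3 - (21/4)x^2 - (7/6)x - 28/27

the image equals g(x) = -(119/8)x^3 - (21/4)x^2 - (7/6)x - 28/27


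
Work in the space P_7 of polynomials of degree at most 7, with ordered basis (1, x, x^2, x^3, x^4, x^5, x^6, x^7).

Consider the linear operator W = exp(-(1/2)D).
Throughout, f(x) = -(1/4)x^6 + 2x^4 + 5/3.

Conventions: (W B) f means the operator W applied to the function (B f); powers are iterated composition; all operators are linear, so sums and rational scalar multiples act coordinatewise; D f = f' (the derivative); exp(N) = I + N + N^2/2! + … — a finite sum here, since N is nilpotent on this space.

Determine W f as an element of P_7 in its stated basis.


g(x) = -(1/4)x^6 + (3/4)x^5 + (17/16)x^4 - (27/8)x^3 + (177/64)x^2 - (61/64)x + 1373/768

order-1 term: (3/4)x^5 - 4x^3
order-2 term: -(15/16)x^4 + 3x^2
order-3 term: (5/8)x^3 - x
order-4 term: -(15/64)x^2 + 1/8
order-5 term: (3/64)x
order-6 term: -1/256
the series for exp(-(1/2)D) f terminates at order 6
exp(-(1/2)D) f = -(1/4)x^6 + (3/4)x^5 + (17/16)x^4 - (27/8)x^3 + (177/64)x^2 - (61/64)x + 1373/768


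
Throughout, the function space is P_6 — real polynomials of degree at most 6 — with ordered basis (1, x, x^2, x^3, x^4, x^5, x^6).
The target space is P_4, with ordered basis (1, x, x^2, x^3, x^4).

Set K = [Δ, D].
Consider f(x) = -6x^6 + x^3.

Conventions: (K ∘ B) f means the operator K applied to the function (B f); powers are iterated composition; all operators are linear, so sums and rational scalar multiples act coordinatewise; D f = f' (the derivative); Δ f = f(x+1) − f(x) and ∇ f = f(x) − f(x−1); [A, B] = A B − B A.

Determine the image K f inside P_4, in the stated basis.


D f = -36x^5 + 3x^2
Δ D f = -180x^4 - 360x^3 - 360x^2 - 174x - 33
Δ f = -36x^5 - 90x^4 - 120x^3 - 87x^2 - 33x - 5
D Δ f = -180x^4 - 360x^3 - 360x^2 - 174x - 33
[Δ, D] f = 0

the result is g(x) = 0


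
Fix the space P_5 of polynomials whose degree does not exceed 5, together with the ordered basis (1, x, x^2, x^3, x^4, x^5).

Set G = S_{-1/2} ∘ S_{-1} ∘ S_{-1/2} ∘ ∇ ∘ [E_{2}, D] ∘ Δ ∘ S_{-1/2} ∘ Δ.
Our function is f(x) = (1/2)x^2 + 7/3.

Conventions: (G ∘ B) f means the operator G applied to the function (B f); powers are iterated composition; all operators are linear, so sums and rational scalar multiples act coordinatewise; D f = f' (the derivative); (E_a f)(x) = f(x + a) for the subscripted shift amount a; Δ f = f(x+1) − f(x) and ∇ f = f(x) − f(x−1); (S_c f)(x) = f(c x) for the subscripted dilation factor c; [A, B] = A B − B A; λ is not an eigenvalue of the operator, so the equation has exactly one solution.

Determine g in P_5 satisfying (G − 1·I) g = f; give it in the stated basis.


write g with unknown coordinates in the stated basis and equate coefficients in (G − 1·I) g = f
solving from the highest basis element down gives g = -(1/2)x^2 - 7/3
check: G g = 0
so G g − 1·g = (1/2)x^2 + 7/3 = f ✓

the image equals g(x) = -(1/2)x^2 - 7/3


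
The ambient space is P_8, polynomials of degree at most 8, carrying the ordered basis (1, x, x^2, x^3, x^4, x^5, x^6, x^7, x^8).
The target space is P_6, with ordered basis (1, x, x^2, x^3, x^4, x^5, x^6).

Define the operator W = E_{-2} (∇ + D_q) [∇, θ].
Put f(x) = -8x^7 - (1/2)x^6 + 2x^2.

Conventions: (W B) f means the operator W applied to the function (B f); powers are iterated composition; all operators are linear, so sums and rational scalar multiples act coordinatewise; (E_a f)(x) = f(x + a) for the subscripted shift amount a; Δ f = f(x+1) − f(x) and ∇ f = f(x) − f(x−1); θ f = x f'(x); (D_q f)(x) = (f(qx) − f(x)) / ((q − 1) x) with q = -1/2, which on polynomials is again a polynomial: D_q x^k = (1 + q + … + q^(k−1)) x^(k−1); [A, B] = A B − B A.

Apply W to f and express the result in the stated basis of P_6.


g(x) = -(1491/4)x^5 + (103383/16)x^4 - (360377/8)x^3 + (632943/4)x^2 - (559839/2)x + 199582

θ f = -56x^7 - 3x^6 + 4x^2
∇ θ f = -392x^6 + 1158x^5 - 1915x^4 + 1900x^3 - 1131x^2 + 382x - 57
∇ f = -56x^6 + 165x^5 - (545/2)x^4 + 270x^3 - (321/2)x^2 + 57x - 19/2
θ ∇ f = -336x^6 + 825x^5 - 1090x^4 + 810x^3 - 321x^2 + 57x
[∇, θ] f = -56x^6 + 333x^5 - 825x^4 + 1090x^3 - 810x^2 + 325x - 57
∇ [∇, θ] f = -336x^5 + 2505x^4 - 7750x^3 + 12390x^2 - 10191x + 3439
D_q [∇, θ] f = -(147/4)x^5 + (3663/16)x^4 - (4125/8)x^3 + (1635/2)x^2 - 405x + 325
(∇ + D_q) [∇, θ] f = -(1491/4)x^5 + (43743/16)x^4 - (66125/8)x^3 + (26415/2)x^2 - 10596x + 3764
E_{-2} (∇ + D_q) [∇, θ] f = -(1491/4)x^5 + (103383/16)x^4 - (360377/8)x^3 + (632943/4)x^2 - (559839/2)x + 199582


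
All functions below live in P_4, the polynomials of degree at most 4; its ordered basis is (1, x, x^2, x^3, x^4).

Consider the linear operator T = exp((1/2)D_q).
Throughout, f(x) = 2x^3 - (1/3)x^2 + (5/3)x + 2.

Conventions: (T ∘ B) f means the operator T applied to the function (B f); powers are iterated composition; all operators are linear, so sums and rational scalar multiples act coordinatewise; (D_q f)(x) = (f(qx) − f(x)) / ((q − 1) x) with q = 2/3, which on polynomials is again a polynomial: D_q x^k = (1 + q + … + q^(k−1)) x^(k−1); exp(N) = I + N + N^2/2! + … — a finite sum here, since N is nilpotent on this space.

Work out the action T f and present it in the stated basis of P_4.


order-1 term: (19/9)x^2 - (5/18)x + 5/6
order-2 term: (95/108)x - 5/72
order-3 term: 95/648
the series for exp((1/2)D_q) f terminates at order 3
exp((1/2)D_q) f = 2x^3 + (16/9)x^2 + (245/108)x + 943/324

the result is g(x) = 2x^3 + (16/9)x^2 + (245/108)x + 943/324


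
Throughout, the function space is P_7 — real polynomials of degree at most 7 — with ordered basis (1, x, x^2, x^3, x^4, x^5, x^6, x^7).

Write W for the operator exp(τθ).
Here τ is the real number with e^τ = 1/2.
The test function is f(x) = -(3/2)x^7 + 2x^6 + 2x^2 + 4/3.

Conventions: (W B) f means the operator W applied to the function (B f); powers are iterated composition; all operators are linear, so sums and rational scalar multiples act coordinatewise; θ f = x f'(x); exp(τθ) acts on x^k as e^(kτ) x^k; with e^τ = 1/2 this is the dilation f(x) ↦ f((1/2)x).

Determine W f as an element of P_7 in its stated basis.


g(x) = -(3/256)x^7 + (1/32)x^6 + (1/2)x^2 + 4/3

exp(τθ) x^k = e^(kτ) x^k; with e^τ = 1/2 this sends x^k to (1/2)^k x^k
x^2 ↦ 1/4 x^2
x^6 ↦ 1/64 x^6
x^7 ↦ 1/128 x^7
applying this coordinatewise to f: exp(τθ) f = -(3/256)x^7 + (1/32)x^6 + (1/2)x^2 + 4/3


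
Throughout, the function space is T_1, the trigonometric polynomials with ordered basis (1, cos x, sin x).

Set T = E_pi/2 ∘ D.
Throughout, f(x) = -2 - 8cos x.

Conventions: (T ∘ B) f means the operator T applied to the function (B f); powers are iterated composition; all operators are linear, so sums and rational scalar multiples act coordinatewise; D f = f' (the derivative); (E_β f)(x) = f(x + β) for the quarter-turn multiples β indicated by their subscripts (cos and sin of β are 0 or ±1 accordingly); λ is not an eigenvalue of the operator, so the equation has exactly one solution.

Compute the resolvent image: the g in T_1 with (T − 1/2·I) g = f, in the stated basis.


write g with unknown coordinates in the stated basis and equate coefficients in (T − 1/2·I) g = f
solving from the highest basis element down gives g = 4 + (16/3)cos x
check: T g = -(16/3)cos x
so T g − 1/2·g = -2 - 8cos x = f ✓

the image equals g(x) = 4 + (16/3)cos x


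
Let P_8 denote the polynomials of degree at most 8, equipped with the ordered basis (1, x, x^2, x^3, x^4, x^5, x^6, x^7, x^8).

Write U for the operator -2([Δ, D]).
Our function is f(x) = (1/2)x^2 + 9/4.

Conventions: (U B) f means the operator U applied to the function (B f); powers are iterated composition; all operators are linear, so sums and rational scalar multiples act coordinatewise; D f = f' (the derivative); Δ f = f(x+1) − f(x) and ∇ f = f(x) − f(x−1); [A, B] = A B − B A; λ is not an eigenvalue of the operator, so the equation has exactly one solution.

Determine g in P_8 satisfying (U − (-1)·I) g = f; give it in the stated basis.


g(x) = (1/2)x^2 + 9/4

write g with unknown coordinates in the stated basis and equate coefficients in (U − (-1)·I) g = f
solving from the highest basis element down gives g = (1/2)x^2 + 9/4
check: U g = 0
so U g − (-1)·g = (1/2)x^2 + 9/4 = f ✓


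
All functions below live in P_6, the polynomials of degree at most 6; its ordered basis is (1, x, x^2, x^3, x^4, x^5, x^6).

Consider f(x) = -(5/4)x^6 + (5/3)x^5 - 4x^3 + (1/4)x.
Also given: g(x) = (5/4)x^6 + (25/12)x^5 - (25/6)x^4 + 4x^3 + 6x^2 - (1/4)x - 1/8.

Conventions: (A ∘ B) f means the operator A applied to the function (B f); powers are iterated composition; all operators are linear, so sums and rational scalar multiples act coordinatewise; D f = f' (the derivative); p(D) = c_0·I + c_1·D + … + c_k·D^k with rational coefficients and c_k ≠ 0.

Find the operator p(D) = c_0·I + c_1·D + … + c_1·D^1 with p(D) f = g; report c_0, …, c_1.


D^0 f = -(5/4)x^6 + (5/3)x^5 - 4x^3 + (1/4)x
D^1 f = -(15/2)x^5 + (25/3)x^4 - 12x^2 + 1/4
matching coefficients of g against c_0 f + c_1 Df + … from the top degree down determines the c_i
solution: c_0 = -1, c_1 = -1/2

c_0 = -1, c_1 = -1/2


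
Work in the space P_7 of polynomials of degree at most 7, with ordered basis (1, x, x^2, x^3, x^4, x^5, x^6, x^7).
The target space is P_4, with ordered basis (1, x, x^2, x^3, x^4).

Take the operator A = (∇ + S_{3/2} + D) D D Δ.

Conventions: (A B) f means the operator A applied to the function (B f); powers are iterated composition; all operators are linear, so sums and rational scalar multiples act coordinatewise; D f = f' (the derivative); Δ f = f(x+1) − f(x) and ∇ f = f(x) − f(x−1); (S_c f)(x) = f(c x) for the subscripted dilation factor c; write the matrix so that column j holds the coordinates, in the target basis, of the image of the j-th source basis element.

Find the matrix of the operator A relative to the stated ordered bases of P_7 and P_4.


the matrix is [[0, 0, 0, 6, 60, 80, 210, 252]; [0, 0, 0, 0, 36, 330, 540, 1575]; [0, 0, 0, 0, 0, 135, 1125, 2205]; [0, 0, 0, 0, 0, 0, 405, 6195/2]; [0, 0, 0, 0, 0, 0, 0, 8505/8]] (rows listed top to bottom)

image of 1: 0
image of x: 0
image of x^2: 0
image of x^3: 6
image of x^4: 36x + 60
image of x^5: 135x^2 + 330x + 80
image of x^6: 405x^3 + 1125x^2 + 540x + 210
image of x^7: (8505/8)x^4 + (6195/2)x^3 + 2205x^2 + 1575x + 252
each image's coordinates form column j of the matrix
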